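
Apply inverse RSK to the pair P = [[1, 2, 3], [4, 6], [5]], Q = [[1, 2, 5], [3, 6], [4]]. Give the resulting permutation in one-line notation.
1 5 4 2 6 3

Reverse the RSK construction: for i from n down to 1, find the cell of Q containing i, remove the entry at that cell from P, and reverse-bump it up through P; the value ejected from row 1 is w(i).

Step i=6: Q has 6 at row 2, column 2; remove 6 from row 2 of P and reverse-bump: 6 enters row 1 and ejects 3. So w(6) = 3. P is now [[1, 2, 6], [4], [5]].
Step i=5: Q has 5 at row 1, column 3; remove that cell from P, ejecting 6. So w(5) = 6. P is now [[1, 2], [4], [5]].
Step i=4: Q has 4 at row 3, column 1; remove 5 from row 3 of P and reverse-bump: 5 enters row 2 and ejects 4; 4 enters row 1 and ejects 2. So w(4) = 2. P is now [[1, 4], [5]].
Step i=3: Q has 3 at row 2, column 1; remove 5 from row 2 of P and reverse-bump: 5 enters row 1 and ejects 4. So w(3) = 4. P is now [[1, 5]].
Step i=2: Q has 2 at row 1, column 2; remove that cell from P, ejecting 5. So w(2) = 5. P is now [[1]].
Step i=1: Q has 1 at row 1, column 1; remove that cell from P, ejecting 1. So w(1) = 1. P is now [].

So w = 1 5 4 2 6 3.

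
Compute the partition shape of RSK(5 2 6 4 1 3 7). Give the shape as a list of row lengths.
[3, 2, 2]

Row-insert each entry into an empty tableau.

After inserting 5: P = [[5]].
After inserting 2: P = [[2], [5]].
After inserting 6: P = [[2, 6], [5]].
After inserting 4: P = [[2, 4], [5, 6]].
After inserting 1: P = [[1, 4], [2, 6], [5]].
After inserting 3: P = [[1, 3], [2, 4], [5, 6]].
After inserting 7: P = [[1, 3, 7], [2, 4], [5, 6]].

The final insertion tableau P = [[1, 3, 7], [2, 4], [5, 6]] has shape [3, 2, 2].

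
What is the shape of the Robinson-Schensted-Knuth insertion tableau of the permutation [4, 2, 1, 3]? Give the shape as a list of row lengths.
RSK row insertion gives P = [[1, 3], [2], [4]], which has shape [2, 1, 1].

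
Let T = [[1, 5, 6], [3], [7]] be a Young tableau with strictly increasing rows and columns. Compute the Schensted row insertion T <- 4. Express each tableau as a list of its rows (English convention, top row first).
In row 1, 4 replaces 5 (the leftmost entry greater than 4); 5 is bumped to row 2. 5 is appended to row 2. The new tableau is [[1, 4, 6], [3, 5], [7]].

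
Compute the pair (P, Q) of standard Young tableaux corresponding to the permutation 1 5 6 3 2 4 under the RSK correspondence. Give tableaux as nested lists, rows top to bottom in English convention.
Insert each entry of the permutation into P by Schensted row insertion, recording in Q the position of each new cell.

After inserting 1: P = [[1]].
After inserting 5: P = [[1, 5]].
After inserting 6: P = [[1, 5, 6]].
After inserting 3: P = [[1, 3, 6], [5]].
After inserting 2: P = [[1, 2, 6], [3], [5]].
After inserting 4: P = [[1, 2, 4], [3, 6], [5]].

So P = [[1, 2, 4], [3, 6], [5]], Q = [[1, 2, 3], [4, 6], [5]].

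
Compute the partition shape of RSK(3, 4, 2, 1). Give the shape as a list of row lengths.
Row-insert each entry into an empty tableau.

After inserting 3: P = [[3]].
After inserting 4: P = [[3, 4]].
After inserting 2: P = [[2, 4], [3]].
After inserting 1: P = [[1, 4], [2], [3]].

The final insertion tableau P = [[1, 4], [2], [3]] has shape [2, 1, 1].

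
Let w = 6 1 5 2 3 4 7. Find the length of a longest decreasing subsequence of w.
3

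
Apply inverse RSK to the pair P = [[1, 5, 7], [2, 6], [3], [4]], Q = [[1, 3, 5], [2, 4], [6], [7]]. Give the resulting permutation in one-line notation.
Reverse the RSK construction: for i from n down to 1, find the cell of Q containing i, remove the entry at that cell from P, and reverse-bump it up through P; the value ejected from row 1 is w(i).

Step i=7: Q has 7 at row 4, column 1; remove 4 from row 4 of P and reverse-bump: 4 enters row 3 and ejects 3; 3 enters row 2 and ejects 2; 2 enters row 1 and ejects 1. So w(7) = 1. P is now [[2, 5, 7], [3, 6], [4]].
Step i=6: Q has 6 at row 3, column 1; remove 4 from row 3 of P and reverse-bump: 4 enters row 2 and ejects 3; 3 enters row 1 and ejects 2. So w(6) = 2. P is now [[3, 5, 7], [4, 6]].
Step i=5: Q has 5 at row 1, column 3; remove that cell from P, ejecting 7. So w(5) = 7. P is now [[3, 5], [4, 6]].
Step i=4: Q has 4 at row 2, column 2; remove 6 from row 2 of P and reverse-bump: 6 enters row 1 and ejects 5. So w(4) = 5. P is now [[3, 6], [4]].
Step i=3: Q has 3 at row 1, column 2; remove that cell from P, ejecting 6. So w(3) = 6. P is now [[3], [4]].
Step i=2: Q has 2 at row 2, column 1; remove 4 from row 2 of P and reverse-bump: 4 enters row 1 and ejects 3. So w(2) = 3. P is now [[4]].
Step i=1: Q has 1 at row 1, column 1; remove that cell from P, ejecting 4. So w(1) = 4. P is now [].

So w = 4 3 6 5 7 2 1.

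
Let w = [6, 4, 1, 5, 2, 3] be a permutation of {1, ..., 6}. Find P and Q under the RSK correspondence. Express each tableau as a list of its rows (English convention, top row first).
Insert each entry of the permutation into P by Schensted row insertion, recording in Q the position of each new cell.

Insert 6: appended to row 1. P = [[6]].
Insert 4: 4 bumps 6 from row 1; 6 starts row 2. P = [[4], [6]].
Insert 1: 1 bumps 4 from row 1; 4 bumps 6 from row 2; 6 starts row 3. P = [[1], [4], [6]].
Insert 5: appended to row 1. P = [[1, 5], [4], [6]].
Insert 2: 2 bumps 5 from row 1; 5 appends to row 2. P = [[1, 2], [4, 5], [6]].
Insert 3: appended to row 1. P = [[1, 2, 3], [4, 5], [6]].

So P = [[1, 2, 3], [4, 5], [6]], Q = [[1, 4, 6], [2, 5], [3]].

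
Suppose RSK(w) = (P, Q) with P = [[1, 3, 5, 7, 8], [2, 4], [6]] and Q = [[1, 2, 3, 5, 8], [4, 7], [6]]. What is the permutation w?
2 4 6 5 7 1 3 8

Reverse the RSK construction: for i from n down to 1, find the cell of Q containing i, remove the entry at that cell from P, and reverse-bump it up through P; the value ejected from row 1 is w(i).

Step i=8: Q has 8 at row 1, column 5; remove that cell from P, ejecting 8. So w(8) = 8. P is now [[1, 3, 5, 7], [2, 4], [6]].
Step i=7: Q has 7 at row 2, column 2; remove 4 from row 2 of P and reverse-bump: 4 enters row 1 and ejects 3. So w(7) = 3. P is now [[1, 4, 5, 7], [2], [6]].
Step i=6: Q has 6 at row 3, column 1; remove 6 from row 3 of P and reverse-bump: 6 enters row 2 and ejects 2; 2 enters row 1 and ejects 1. So w(6) = 1. P is now [[2, 4, 5, 7], [6]].
Step i=5: Q has 5 at row 1, column 4; remove that cell from P, ejecting 7. So w(5) = 7. P is now [[2, 4, 5], [6]].
Step i=4: Q has 4 at row 2, column 1; remove 6 from row 2 of P and reverse-bump: 6 enters row 1 and ejects 5. So w(4) = 5. P is now [[2, 4, 6]].
Step i=3: Q has 3 at row 1, column 3; remove that cell from P, ejecting 6. So w(3) = 6. P is now [[2, 4]].
Step i=2: Q has 2 at row 1, column 2; remove that cell from P, ejecting 4. So w(2) = 4. P is now [[2]].
Step i=1: Q has 1 at row 1, column 1; remove that cell from P, ejecting 2. So w(1) = 2. P is now [].

So w = 2 4 6 5 7 1 3 8.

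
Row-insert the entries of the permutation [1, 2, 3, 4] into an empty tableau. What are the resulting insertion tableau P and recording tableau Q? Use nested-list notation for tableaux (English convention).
Insert each entry of the permutation into P by Schensted row insertion, recording in Q the position of each new cell.

Insert 1: appended to row 1. P = [[1]], Q = [[1]].
Insert 2: appended to row 1. P = [[1, 2]], Q = [[1, 2]].
Insert 3: appended to row 1. P = [[1, 2, 3]], Q = [[1, 2, 3]].
Insert 4: appended to row 1. P = [[1, 2, 3, 4]], Q = [[1, 2, 3, 4]].

So P = [[1, 2, 3, 4]], Q = [[1, 2, 3, 4]].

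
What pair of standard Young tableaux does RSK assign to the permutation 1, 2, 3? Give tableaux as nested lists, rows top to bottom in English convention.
Insert each entry of the permutation into P by Schensted row insertion, recording in Q the position of each new cell.

Insert 1: appended to row 1. P = [[1]].
Insert 2: appended to row 1. P = [[1, 2]].
Insert 3: appended to row 1. P = [[1, 2, 3]].

So P = [[1, 2, 3]], Q = [[1, 2, 3]].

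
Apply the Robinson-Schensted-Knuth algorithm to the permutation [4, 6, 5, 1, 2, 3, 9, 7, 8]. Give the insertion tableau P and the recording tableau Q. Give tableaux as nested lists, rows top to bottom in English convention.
Insert each entry of the permutation into P by Schensted row insertion, recording in Q the position of each new cell.

Insert 4: appended to row 1. P = [[4]], Q = [[1]].
Insert 6: appended to row 1. P = [[4, 6]], Q = [[1, 2]].
Insert 5: 5 bumps 6 from row 1; 6 starts row 2. P = [[4, 5], [6]], Q = [[1, 2], [3]].
Insert 1: 1 bumps 4 from row 1; 4 bumps 6 from row 2; 6 starts row 3. P = [[1, 5], [4], [6]], Q = [[1, 2], [3], [4]].
Insert 2: 2 bumps 5 from row 1; 5 appends to row 2. P = [[1, 2], [4, 5], [6]], Q = [[1, 2], [3, 5], [4]].
Insert 3: appended to row 1. P = [[1, 2, 3], [4, 5], [6]], Q = [[1, 2, 6], [3, 5], [4]].
Insert 9: appended to row 1. P = [[1, 2, 3, 9], [4, 5], [6]], Q = [[1, 2, 6, 7], [3, 5], [4]].
Insert 7: 7 bumps 9 from row 1; 9 appends to row 2. P = [[1, 2, 3, 7], [4, 5, 9], [6]], Q = [[1, 2, 6, 7], [3, 5, 8], [4]].
Insert 8: appended to row 1. P = [[1, 2, 3, 7, 8], [4, 5, 9], [6]], Q = [[1, 2, 6, 7, 9], [3, 5, 8], [4]].

So P = [[1, 2, 3, 7, 8], [4, 5, 9], [6]], Q = [[1, 2, 6, 7, 9], [3, 5, 8], [4]].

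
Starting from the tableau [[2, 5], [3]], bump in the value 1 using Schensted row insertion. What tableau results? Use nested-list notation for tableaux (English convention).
In row 1, 1 replaces 2 (the leftmost entry greater than 1); 2 is bumped to row 2. In row 2, 2 replaces 3 (the leftmost entry greater than 2); 3 is bumped to row 3. 3 starts a new row 3. The new tableau is [[1, 5], [2], [3]].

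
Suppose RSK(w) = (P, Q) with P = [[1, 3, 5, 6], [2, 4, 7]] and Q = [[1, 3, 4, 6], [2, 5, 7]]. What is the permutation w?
Reverse the RSK construction: for i from n down to 1, find the cell of Q containing i, remove the entry at that cell from P, and reverse-bump it up through P; the value ejected from row 1 is w(i).

Step i=7: Q has 7 at row 2, column 3; remove 7 from row 2 of P and reverse-bump: 7 enters row 1 and ejects 6. So w(7) = 6. P is now [[1, 3, 5, 7], [2, 4]].
Step i=6: Q has 6 at row 1, column 4; remove that cell from P, ejecting 7. So w(6) = 7. P is now [[1, 3, 5], [2, 4]].
Step i=5: Q has 5 at row 2, column 2; remove 4 from row 2 of P and reverse-bump: 4 enters row 1 and ejects 3. So w(5) = 3. P is now [[1, 4, 5], [2]].
Step i=4: Q has 4 at row 1, column 3; remove that cell from P, ejecting 5. So w(4) = 5. P is now [[1, 4], [2]].
Step i=3: Q has 3 at row 1, column 2; remove that cell from P, ejecting 4. So w(3) = 4. P is now [[1], [2]].
Step i=2: Q has 2 at row 2, column 1; remove 2 from row 2 of P and reverse-bump: 2 enters row 1 and ejects 1. So w(2) = 1. P is now [[2]].
Step i=1: Q has 1 at row 1, column 1; remove that cell from P, ejecting 2. So w(1) = 2. P is now [].

So w = 2 1 4 5 3 7 6.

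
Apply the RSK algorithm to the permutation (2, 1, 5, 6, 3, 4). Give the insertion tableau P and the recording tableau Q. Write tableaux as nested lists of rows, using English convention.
Insert each entry of the permutation into P by Schensted row insertion, recording in Q the position of each new cell.

Insert 2: appended to row 1. P = [[2]].
Insert 1: 1 bumps 2 from row 1; 2 starts row 2. P = [[1], [2]].
Insert 5: appended to row 1. P = [[1, 5], [2]].
Insert 6: appended to row 1. P = [[1, 5, 6], [2]].
Insert 3: 3 bumps 5 from row 1; 5 appends to row 2. P = [[1, 3, 6], [2, 5]].
Insert 4: 4 bumps 6 from row 1; 6 appends to row 2. P = [[1, 3, 4], [2, 5, 6]].

So P = [[1, 3, 4], [2, 5, 6]], Q = [[1, 3, 4], [2, 5, 6]].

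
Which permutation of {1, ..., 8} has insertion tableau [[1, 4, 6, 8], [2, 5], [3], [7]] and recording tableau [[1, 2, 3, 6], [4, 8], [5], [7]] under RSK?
Reverse the RSK construction: for i from n down to 1, find the cell of Q containing i, remove the entry at that cell from P, and reverse-bump it up through P; the value ejected from row 1 is w(i).

Step i=8: Q has 8 at row 2, column 2; remove 5 from row 2 of P and reverse-bump: 5 enters row 1 and ejects 4. So w(8) = 4. P is now [[1, 5, 6, 8], [2], [3], [7]].
Step i=7: Q has 7 at row 4, column 1; remove 7 from row 4 of P and reverse-bump: 7 enters row 3 and ejects 3; 3 enters row 2 and ejects 2; 2 enters row 1 and ejects 1. So w(7) = 1. P is now [[2, 5, 6, 8], [3], [7]].
Step i=6: Q has 6 at row 1, column 4; remove that cell from P, ejecting 8. So w(6) = 8. P is now [[2, 5, 6], [3], [7]].
Step i=5: Q has 5 at row 3, column 1; remove 7 from row 3 of P and reverse-bump: 7 enters row 2 and ejects 3; 3 enters row 1 and ejects 2. So w(5) = 2. P is now [[3, 5, 6], [7]].
Step i=4: Q has 4 at row 2, column 1; remove 7 from row 2 of P and reverse-bump: 7 enters row 1 and ejects 6. So w(4) = 6. P is now [[3, 5, 7]].
Step i=3: Q has 3 at row 1, column 3; remove that cell from P, ejecting 7. So w(3) = 7. P is now [[3, 5]].
Step i=2: Q has 2 at row 1, column 2; remove that cell from P, ejecting 5. So w(2) = 5. P is now [[3]].
Step i=1: Q has 1 at row 1, column 1; remove that cell from P, ejecting 3. So w(1) = 3. P is now [].

So w = 3 5 7 6 2 8 1 4.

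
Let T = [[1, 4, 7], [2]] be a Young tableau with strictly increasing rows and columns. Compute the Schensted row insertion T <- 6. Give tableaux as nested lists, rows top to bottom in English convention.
In row 1, 6 replaces 7 (the leftmost entry greater than 6); 7 is bumped to row 2. 7 is appended to row 2. The new tableau is [[1, 4, 6], [2, 7]].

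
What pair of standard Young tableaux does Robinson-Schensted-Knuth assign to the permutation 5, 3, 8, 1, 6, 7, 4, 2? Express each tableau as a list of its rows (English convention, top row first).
Insert each entry of the permutation into P by Schensted row insertion, recording in Q the position of each new cell.

After inserting 5: P = [[5]].
After inserting 3: P = [[3], [5]].
After inserting 8: P = [[3, 8], [5]].
After inserting 1: P = [[1, 8], [3], [5]].
After inserting 6: P = [[1, 6], [3, 8], [5]].
After inserting 7: P = [[1, 6, 7], [3, 8], [5]].
After inserting 4: P = [[1, 4, 7], [3, 6], [5, 8]].
After inserting 2: P = [[1, 2, 7], [3, 4], [5, 6], [8]].

So P = [[1, 2, 7], [3, 4], [5, 6], [8]], Q = [[1, 3, 6], [2, 5], [4, 7], [8]].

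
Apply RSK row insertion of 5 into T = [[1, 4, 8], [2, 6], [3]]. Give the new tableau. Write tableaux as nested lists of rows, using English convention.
[[1, 4, 5], [2, 6, 8], [3]]

In row 1, 5 replaces 8 (the leftmost entry greater than 5); 8 is bumped to row 2. 8 is appended to row 2. The new tableau is [[1, 4, 5], [2, 6, 8], [3]].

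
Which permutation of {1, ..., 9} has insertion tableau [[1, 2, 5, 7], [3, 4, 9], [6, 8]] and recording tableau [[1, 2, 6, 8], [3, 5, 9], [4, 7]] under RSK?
Reverse RSK: for i = n, n-1, ..., 1, locate i in Q, remove the corresponding corner cell from P, and reverse-bump its entry up through P; the value ejected from row 1 is w(i).

So w = 6 8 3 1 4 5 2 9 7.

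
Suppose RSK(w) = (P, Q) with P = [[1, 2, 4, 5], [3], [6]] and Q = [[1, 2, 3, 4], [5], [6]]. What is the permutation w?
Reverse RSK: for i = n, n-1, ..., 1, locate i in Q, remove the corresponding corner cell from P, and reverse-bump its entry up through P; the value ejected from row 1 is w(i).

So w = 1 3 4 6 5 2.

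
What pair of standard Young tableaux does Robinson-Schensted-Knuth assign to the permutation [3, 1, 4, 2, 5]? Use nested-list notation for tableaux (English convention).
Insert each entry of the permutation into P by Schensted row insertion, recording in Q the position of each new cell.

Insert 3: appended to row 1. P = [[3]].
Insert 1: 1 bumps 3 from row 1; 3 starts row 2. P = [[1], [3]].
Insert 4: appended to row 1. P = [[1, 4], [3]].
Insert 2: 2 bumps 4 from row 1; 4 appends to row 2. P = [[1, 2], [3, 4]].
Insert 5: appended to row 1. P = [[1, 2, 5], [3, 4]].

So P = [[1, 2, 5], [3, 4]], Q = [[1, 3, 5], [2, 4]].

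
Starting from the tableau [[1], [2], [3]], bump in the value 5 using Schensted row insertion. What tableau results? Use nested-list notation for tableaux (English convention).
[[1, 5], [2], [3]]

5 is larger than every entry of row 1, so it is appended to row 1. The new tableau is [[1, 5], [2], [3]].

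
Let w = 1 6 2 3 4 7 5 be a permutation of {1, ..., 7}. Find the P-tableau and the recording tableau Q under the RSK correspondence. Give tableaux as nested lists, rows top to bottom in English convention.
Insert each entry of the permutation into P by Schensted row insertion, recording in Q the position of each new cell.

Insert 1: appended to row 1. P = [[1]].
Insert 6: appended to row 1. P = [[1, 6]].
Insert 2: 2 bumps 6 from row 1; 6 starts row 2. P = [[1, 2], [6]].
Insert 3: appended to row 1. P = [[1, 2, 3], [6]].
Insert 4: appended to row 1. P = [[1, 2, 3, 4], [6]].
Insert 7: appended to row 1. P = [[1, 2, 3, 4, 7], [6]].
Insert 5: 5 bumps 7 from row 1; 7 appends to row 2. P = [[1, 2, 3, 4, 5], [6, 7]].

So P = [[1, 2, 3, 4, 5], [6, 7]], Q = [[1, 2, 4, 5, 6], [3, 7]].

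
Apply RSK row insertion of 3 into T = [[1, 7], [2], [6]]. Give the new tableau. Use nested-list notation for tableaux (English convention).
In row 1, 3 replaces 7 (the leftmost entry greater than 3); 7 is bumped to row 2. 7 is appended to row 2. The new tableau is [[1, 3], [2, 7], [6]].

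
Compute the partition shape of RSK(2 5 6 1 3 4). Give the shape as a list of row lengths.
[3, 3]

RSK row insertion gives P = [[1, 3, 4], [2, 5, 6]], which has shape [3, 3].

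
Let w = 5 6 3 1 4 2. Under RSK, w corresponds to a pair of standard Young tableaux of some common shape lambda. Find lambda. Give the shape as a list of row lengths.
[2, 2, 2]

Row-insert each entry into an empty tableau.

After inserting 5: P = [[5]].
After inserting 6: P = [[5, 6]].
After inserting 3: P = [[3, 6], [5]].
After inserting 1: P = [[1, 6], [3], [5]].
After inserting 4: P = [[1, 4], [3, 6], [5]].
After inserting 2: P = [[1, 2], [3, 4], [5, 6]].

The final insertion tableau P = [[1, 2], [3, 4], [5, 6]] has shape [2, 2, 2].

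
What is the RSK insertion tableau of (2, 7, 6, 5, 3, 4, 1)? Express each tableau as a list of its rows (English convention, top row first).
P = [[1, 3, 4], [2], [5], [6], [7]]

Insert 2: appended to row 1. P = [[2]].
Insert 7: appended to row 1. P = [[2, 7]].
Insert 6: 6 bumps 7 from row 1; 7 starts row 2. P = [[2, 6], [7]].
Insert 5: 5 bumps 6 from row 1; 6 bumps 7 from row 2; 7 starts row 3. P = [[2, 5], [6], [7]].
Insert 3: 3 bumps 5 from row 1; 5 bumps 6 from row 2; 6 bumps 7 from row 3; 7 starts row 4. P = [[2, 3], [5], [6], [7]].
Insert 4: appended to row 1. P = [[2, 3, 4], [5], [6], [7]].
Insert 1: 1 bumps 2 from row 1; 2 bumps 5 from row 2; 5 bumps 6 from row 3; 6 bumps 7 from row 4; 7 starts row 5. P = [[1, 3, 4], [2], [5], [6], [7]].

So P = [[1, 3, 4], [2], [5], [6], [7]].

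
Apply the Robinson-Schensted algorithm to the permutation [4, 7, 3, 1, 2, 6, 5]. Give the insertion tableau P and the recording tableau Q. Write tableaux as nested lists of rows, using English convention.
P = [[1, 2, 5], [3, 6], [4, 7]], Q = [[1, 2, 6], [3, 5], [4, 7]]

Insert each entry of the permutation into P by Schensted row insertion, recording in Q the position of each new cell.

Insert 4: appended to row 1. P = [[4]].
Insert 7: appended to row 1. P = [[4, 7]].
Insert 3: 3 bumps 4 from row 1; 4 starts row 2. P = [[3, 7], [4]].
Insert 1: 1 bumps 3 from row 1; 3 bumps 4 from row 2; 4 starts row 3. P = [[1, 7], [3], [4]].
Insert 2: 2 bumps 7 from row 1; 7 appends to row 2. P = [[1, 2], [3, 7], [4]].
Insert 6: appended to row 1. P = [[1, 2, 6], [3, 7], [4]].
Insert 5: 5 bumps 6 from row 1; 6 bumps 7 from row 2; 7 appends to row 3. P = [[1, 2, 5], [3, 6], [4, 7]].

So P = [[1, 2, 5], [3, 6], [4, 7]], Q = [[1, 2, 6], [3, 5], [4, 7]].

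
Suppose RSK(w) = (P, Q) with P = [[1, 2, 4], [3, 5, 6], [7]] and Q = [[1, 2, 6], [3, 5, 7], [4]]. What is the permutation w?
Reverse the RSK construction: for i from n down to 1, find the cell of Q containing i, remove the entry at that cell from P, and reverse-bump it up through P; the value ejected from row 1 is w(i).

Step i=7: Q has 7 at row 2, column 3; remove 6 from row 2 of P and reverse-bump: 6 enters row 1 and ejects 4. So w(7) = 4. P is now [[1, 2, 6], [3, 5], [7]].
Step i=6: Q has 6 at row 1, column 3; remove that cell from P, ejecting 6. So w(6) = 6. P is now [[1, 2], [3, 5], [7]].
Step i=5: Q has 5 at row 2, column 2; remove 5 from row 2 of P and reverse-bump: 5 enters row 1 and ejects 2. So w(5) = 2. P is now [[1, 5], [3], [7]].
Step i=4: Q has 4 at row 3, column 1; remove 7 from row 3 of P and reverse-bump: 7 enters row 2 and ejects 3; 3 enters row 1 and ejects 1. So w(4) = 1. P is now [[3, 5], [7]].
Step i=3: Q has 3 at row 2, column 1; remove 7 from row 2 of P and reverse-bump: 7 enters row 1 and ejects 5. So w(3) = 5. P is now [[3, 7]].
Step i=2: Q has 2 at row 1, column 2; remove that cell from P, ejecting 7. So w(2) = 7. P is now [[3]].
Step i=1: Q has 1 at row 1, column 1; remove that cell from P, ejecting 3. So w(1) = 3. P is now [].

So w = 3 7 5 1 2 6 4.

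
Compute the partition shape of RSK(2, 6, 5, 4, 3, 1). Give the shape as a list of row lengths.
Row-insert each entry into an empty tableau.

After inserting 2: P = [[2]].
After inserting 6: P = [[2, 6]].
After inserting 5: P = [[2, 5], [6]].
After inserting 4: P = [[2, 4], [5], [6]].
After inserting 3: P = [[2, 3], [4], [5], [6]].
After inserting 1: P = [[1, 3], [2], [4], [5], [6]].

The final insertion tableau P = [[1, 3], [2], [4], [5], [6]] has shape [2, 1, 1, 1, 1].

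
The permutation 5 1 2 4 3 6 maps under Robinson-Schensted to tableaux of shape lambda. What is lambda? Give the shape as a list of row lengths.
[4, 1, 1]

RSK row insertion gives P = [[1, 2, 3, 6], [4], [5]], which has shape [4, 1, 1].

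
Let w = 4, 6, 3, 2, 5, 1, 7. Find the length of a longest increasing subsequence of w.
3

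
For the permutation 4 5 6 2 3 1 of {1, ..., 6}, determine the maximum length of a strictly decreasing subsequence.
3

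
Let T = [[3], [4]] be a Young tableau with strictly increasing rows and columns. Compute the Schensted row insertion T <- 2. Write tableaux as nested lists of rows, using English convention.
[[2], [3], [4]]

In row 1, 2 replaces 3 (the leftmost entry greater than 2); 3 is bumped to row 2. In row 2, 3 replaces 4 (the leftmost entry greater than 3); 4 is bumped to row 3. 4 starts a new row 3. The new tableau is [[2], [3], [4]].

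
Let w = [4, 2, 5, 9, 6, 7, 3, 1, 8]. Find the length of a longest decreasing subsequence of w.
4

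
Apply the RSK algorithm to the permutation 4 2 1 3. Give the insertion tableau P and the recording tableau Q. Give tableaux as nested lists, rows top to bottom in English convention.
P = [[1, 3], [2], [4]], Q = [[1, 4], [2], [3]]

Insert each entry of the permutation into P by Schensted row insertion, recording in Q the position of each new cell.

Insert 4: appended to row 1. P = [[4]], Q = [[1]].
Insert 2: 2 bumps 4 from row 1; 4 starts row 2. P = [[2], [4]], Q = [[1], [2]].
Insert 1: 1 bumps 2 from row 1; 2 bumps 4 from row 2; 4 starts row 3. P = [[1], [2], [4]], Q = [[1], [2], [3]].
Insert 3: appended to row 1. P = [[1, 3], [2], [4]], Q = [[1, 4], [2], [3]].

So P = [[1, 3], [2], [4]], Q = [[1, 4], [2], [3]].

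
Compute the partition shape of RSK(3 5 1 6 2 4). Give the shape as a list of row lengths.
RSK row insertion gives P = [[1, 2, 4], [3, 5, 6]], which has shape [3, 3].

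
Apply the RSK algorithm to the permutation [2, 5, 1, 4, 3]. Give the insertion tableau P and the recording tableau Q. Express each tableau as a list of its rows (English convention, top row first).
Insert each entry of the permutation into P by Schensted row insertion, recording in Q the position of each new cell.

After inserting 2: P = [[2]].
After inserting 5: P = [[2, 5]].
After inserting 1: P = [[1, 5], [2]].
After inserting 4: P = [[1, 4], [2, 5]].
After inserting 3: P = [[1, 3], [2, 4], [5]].

So P = [[1, 3], [2, 4], [5]], Q = [[1, 2], [3, 4], [5]].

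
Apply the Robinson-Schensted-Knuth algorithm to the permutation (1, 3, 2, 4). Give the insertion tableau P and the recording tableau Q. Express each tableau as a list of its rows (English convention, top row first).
P = [[1, 2, 4], [3]], Q = [[1, 2, 4], [3]]

Insert each entry of the permutation into P by Schensted row insertion, recording in Q the position of each new cell.

Insert 1: appended to row 1. P = [[1]], Q = [[1]].
Insert 3: appended to row 1. P = [[1, 3]], Q = [[1, 2]].
Insert 2: 2 bumps 3 from row 1; 3 starts row 2. P = [[1, 2], [3]], Q = [[1, 2], [3]].
Insert 4: appended to row 1. P = [[1, 2, 4], [3]], Q = [[1, 2, 4], [3]].

So P = [[1, 2, 4], [3]], Q = [[1, 2, 4], [3]].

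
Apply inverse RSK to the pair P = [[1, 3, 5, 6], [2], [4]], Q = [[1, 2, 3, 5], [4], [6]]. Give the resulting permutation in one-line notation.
Reverse the RSK construction: for i from n down to 1, find the cell of Q containing i, remove the entry at that cell from P, and reverse-bump it up through P; the value ejected from row 1 is w(i).

Step i=6: Q has 6 at row 3, column 1; remove 4 from row 3 of P and reverse-bump: 4 enters row 2 and ejects 2; 2 enters row 1 and ejects 1. So w(6) = 1. P is now [[2, 3, 5, 6], [4]].
Step i=5: Q has 5 at row 1, column 4; remove that cell from P, ejecting 6. So w(5) = 6. P is now [[2, 3, 5], [4]].
Step i=4: Q has 4 at row 2, column 1; remove 4 from row 2 of P and reverse-bump: 4 enters row 1 and ejects 3. So w(4) = 3. P is now [[2, 4, 5]].
Step i=3: Q has 3 at row 1, column 3; remove that cell from P, ejecting 5. So w(3) = 5. P is now [[2, 4]].
Step i=2: Q has 2 at row 1, column 2; remove that cell from P, ejecting 4. So w(2) = 4. P is now [[2]].
Step i=1: Q has 1 at row 1, column 1; remove that cell from P, ejecting 2. So w(1) = 2. P is now [].

So w = 2 4 5 3 6 1.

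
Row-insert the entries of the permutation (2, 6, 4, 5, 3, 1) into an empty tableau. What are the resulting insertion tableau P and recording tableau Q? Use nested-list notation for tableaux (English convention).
Insert each entry of the permutation into P by Schensted row insertion, recording in Q the position of each new cell.

Insert 2: appended to row 1. P = [[2]].
Insert 6: appended to row 1. P = [[2, 6]].
Insert 4: 4 bumps 6 from row 1; 6 starts row 2. P = [[2, 4], [6]].
Insert 5: appended to row 1. P = [[2, 4, 5], [6]].
Insert 3: 3 bumps 4 from row 1; 4 bumps 6 from row 2; 6 starts row 3. P = [[2, 3, 5], [4], [6]].
Insert 1: 1 bumps 2 from row 1; 2 bumps 4 from row 2; 4 bumps 6 from row 3; 6 starts row 4. P = [[1, 3, 5], [2], [4], [6]].

So P = [[1, 3, 5], [2], [4], [6]], Q = [[1, 2, 4], [3], [5], [6]].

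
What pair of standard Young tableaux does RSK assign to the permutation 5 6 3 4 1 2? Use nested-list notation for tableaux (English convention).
P = [[1, 2], [3, 4], [5, 6]], Q = [[1, 2], [3, 4], [5, 6]]

Insert each entry of the permutation into P by Schensted row insertion, recording in Q the position of each new cell.

Insert 5: appended to row 1. P = [[5]], Q = [[1]].
Insert 6: appended to row 1. P = [[5, 6]], Q = [[1, 2]].
Insert 3: 3 bumps 5 from row 1; 5 starts row 2. P = [[3, 6], [5]], Q = [[1, 2], [3]].
Insert 4: 4 bumps 6 from row 1; 6 appends to row 2. P = [[3, 4], [5, 6]], Q = [[1, 2], [3, 4]].
Insert 1: 1 bumps 3 from row 1; 3 bumps 5 from row 2; 5 starts row 3. P = [[1, 4], [3, 6], [5]], Q = [[1, 2], [3, 4], [5]].
Insert 2: 2 bumps 4 from row 1; 4 bumps 6 from row 2; 6 appends to row 3. P = [[1, 2], [3, 4], [5, 6]], Q = [[1, 2], [3, 4], [5, 6]].

So P = [[1, 2], [3, 4], [5, 6]], Q = [[1, 2], [3, 4], [5, 6]].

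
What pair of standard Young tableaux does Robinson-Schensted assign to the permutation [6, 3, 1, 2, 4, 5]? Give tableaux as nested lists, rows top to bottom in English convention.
Insert each entry of the permutation into P by Schensted row insertion, recording in Q the position of each new cell.

Insert 6: appended to row 1. P = [[6]], Q = [[1]].
Insert 3: 3 bumps 6 from row 1; 6 starts row 2. P = [[3], [6]], Q = [[1], [2]].
Insert 1: 1 bumps 3 from row 1; 3 bumps 6 from row 2; 6 starts row 3. P = [[1], [3], [6]], Q = [[1], [2], [3]].
Insert 2: appended to row 1. P = [[1, 2], [3], [6]], Q = [[1, 4], [2], [3]].
Insert 4: appended to row 1. P = [[1, 2, 4], [3], [6]], Q = [[1, 4, 5], [2], [3]].
Insert 5: appended to row 1. P = [[1, 2, 4, 5], [3], [6]], Q = [[1, 4, 5, 6], [2], [3]].

So P = [[1, 2, 4, 5], [3], [6]], Q = [[1, 4, 5, 6], [2], [3]].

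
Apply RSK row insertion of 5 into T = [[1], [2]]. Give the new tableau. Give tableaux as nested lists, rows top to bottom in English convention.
5 is larger than every entry of row 1, so it is appended to row 1. The new tableau is [[1, 5], [2]].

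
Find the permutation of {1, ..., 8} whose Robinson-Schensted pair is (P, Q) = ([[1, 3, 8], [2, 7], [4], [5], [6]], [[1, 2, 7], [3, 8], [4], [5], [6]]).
Reverse the RSK construction: for i from n down to 1, find the cell of Q containing i, remove the entry at that cell from P, and reverse-bump it up through P; the value ejected from row 1 is w(i).

Step i=8: Q has 8 at row 2, column 2; remove 7 from row 2 of P and reverse-bump: 7 enters row 1 and ejects 3. So w(8) = 3. P is now [[1, 7, 8], [2], [4], [5], [6]].
Step i=7: Q has 7 at row 1, column 3; remove that cell from P, ejecting 8. So w(7) = 8. P is now [[1, 7], [2], [4], [5], [6]].
Step i=6: Q has 6 at row 5, column 1; remove 6 from row 5 of P and reverse-bump: 6 enters row 4 and ejects 5; 5 enters row 3 and ejects 4; 4 enters row 2 and ejects 2; 2 enters row 1 and ejects 1. So w(6) = 1. P is now [[2, 7], [4], [5], [6]].
Step i=5: Q has 5 at row 4, column 1; remove 6 from row 4 of P and reverse-bump: 6 enters row 3 and ejects 5; 5 enters row 2 and ejects 4; 4 enters row 1 and ejects 2. So w(5) = 2. P is now [[4, 7], [5], [6]].
Step i=4: Q has 4 at row 3, column 1; remove 6 from row 3 of P and reverse-bump: 6 enters row 2 and ejects 5; 5 enters row 1 and ejects 4. So w(4) = 4. P is now [[5, 7], [6]].
Step i=3: Q has 3 at row 2, column 1; remove 6 from row 2 of P and reverse-bump: 6 enters row 1 and ejects 5. So w(3) = 5. P is now [[6, 7]].
Step i=2: Q has 2 at row 1, column 2; remove that cell from P, ejecting 7. So w(2) = 7. P is now [[6]].
Step i=1: Q has 1 at row 1, column 1; remove that cell from P, ejecting 6. So w(1) = 6. P is now [].

So w = 6 7 5 4 2 1 8 3.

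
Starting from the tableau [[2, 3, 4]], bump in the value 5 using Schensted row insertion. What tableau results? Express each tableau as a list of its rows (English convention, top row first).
5 is larger than every entry of row 1, so it is appended to row 1. The new tableau is [[2, 3, 4, 5]].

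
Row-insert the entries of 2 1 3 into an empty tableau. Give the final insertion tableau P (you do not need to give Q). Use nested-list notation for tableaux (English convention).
After inserting 2: P = [[2]].
After inserting 1: P = [[1], [2]].
After inserting 3: P = [[1, 3], [2]].

So P = [[1, 3], [2]].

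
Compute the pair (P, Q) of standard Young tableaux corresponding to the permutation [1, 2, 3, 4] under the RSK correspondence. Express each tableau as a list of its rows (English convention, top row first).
P = [[1, 2, 3, 4]], Q = [[1, 2, 3, 4]]

Insert each entry of the permutation into P by Schensted row insertion, recording in Q the position of each new cell.

Insert 1: appended to row 1. P = [[1]].
Insert 2: appended to row 1. P = [[1, 2]].
Insert 3: appended to row 1. P = [[1, 2, 3]].
Insert 4: appended to row 1. P = [[1, 2, 3, 4]].

So P = [[1, 2, 3, 4]], Q = [[1, 2, 3, 4]].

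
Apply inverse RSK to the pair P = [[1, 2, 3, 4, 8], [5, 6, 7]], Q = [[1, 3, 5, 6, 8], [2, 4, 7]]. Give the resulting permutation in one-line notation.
Reverse the RSK construction: for i from n down to 1, find the cell of Q containing i, remove the entry at that cell from P, and reverse-bump it up through P; the value ejected from row 1 is w(i).

Step i=8: Q has 8 at row 1, column 5; remove that cell from P, ejecting 8. So w(8) = 8. P is now [[1, 2, 3, 4], [5, 6, 7]].
Step i=7: Q has 7 at row 2, column 3; remove 7 from row 2 of P and reverse-bump: 7 enters row 1 and ejects 4. So w(7) = 4. P is now [[1, 2, 3, 7], [5, 6]].
Step i=6: Q has 6 at row 1, column 4; remove that cell from P, ejecting 7. So w(6) = 7. P is now [[1, 2, 3], [5, 6]].
Step i=5: Q has 5 at row 1, column 3; remove that cell from P, ejecting 3. So w(5) = 3. P is now [[1, 2], [5, 6]].
Step i=4: Q has 4 at row 2, column 2; remove 6 from row 2 of P and reverse-bump: 6 enters row 1 and ejects 2. So w(4) = 2. P is now [[1, 6], [5]].
Step i=3: Q has 3 at row 1, column 2; remove that cell from P, ejecting 6. So w(3) = 6. P is now [[1], [5]].
Step i=2: Q has 2 at row 2, column 1; remove 5 from row 2 of P and reverse-bump: 5 enters row 1 and ejects 1. So w(2) = 1. P is now [[5]].
Step i=1: Q has 1 at row 1, column 1; remove that cell from P, ejecting 5. So w(1) = 5. P is now [].

So w = 5 1 6 2 3 7 4 8.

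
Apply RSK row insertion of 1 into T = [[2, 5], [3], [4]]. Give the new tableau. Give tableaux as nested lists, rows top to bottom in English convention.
In row 1, 1 replaces 2 (the leftmost entry greater than 1); 2 is bumped to row 2. In row 2, 2 replaces 3 (the leftmost entry greater than 2); 3 is bumped to row 3. In row 3, 3 replaces 4 (the leftmost entry greater than 3); 4 is bumped to row 4. 4 starts a new row 4. The new tableau is [[1, 5], [2], [3], [4]].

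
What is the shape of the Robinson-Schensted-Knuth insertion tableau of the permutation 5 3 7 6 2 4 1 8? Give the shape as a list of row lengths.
Row-insert each entry into an empty tableau.

After inserting 5: P = [[5]].
After inserting 3: P = [[3], [5]].
After inserting 7: P = [[3, 7], [5]].
After inserting 6: P = [[3, 6], [5, 7]].
After inserting 2: P = [[2, 6], [3, 7], [5]].
After inserting 4: P = [[2, 4], [3, 6], [5, 7]].
After inserting 1: P = [[1, 4], [2, 6], [3, 7], [5]].
After inserting 8: P = [[1, 4, 8], [2, 6], [3, 7], [5]].

The final insertion tableau P = [[1, 4, 8], [2, 6], [3, 7], [5]] has shape [3, 2, 2, 1].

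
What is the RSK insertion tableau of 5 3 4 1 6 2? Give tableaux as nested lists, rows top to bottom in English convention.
P = [[1, 2, 6], [3, 4], [5]]

After inserting 5: P = [[5]].
After inserting 3: P = [[3], [5]].
After inserting 4: P = [[3, 4], [5]].
After inserting 1: P = [[1, 4], [3], [5]].
After inserting 6: P = [[1, 4, 6], [3], [5]].
After inserting 2: P = [[1, 2, 6], [3, 4], [5]].

So P = [[1, 2, 6], [3, 4], [5]].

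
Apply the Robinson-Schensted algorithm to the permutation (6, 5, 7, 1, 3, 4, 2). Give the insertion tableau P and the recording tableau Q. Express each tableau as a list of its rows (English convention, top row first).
Insert each entry of the permutation into P by Schensted row insertion, recording in Q the position of each new cell.

Insert 6: appended to row 1. P = [[6]], Q = [[1]].
Insert 5: 5 bumps 6 from row 1; 6 starts row 2. P = [[5], [6]], Q = [[1], [2]].
Insert 7: appended to row 1. P = [[5, 7], [6]], Q = [[1, 3], [2]].
Insert 1: 1 bumps 5 from row 1; 5 bumps 6 from row 2; 6 starts row 3. P = [[1, 7], [5], [6]], Q = [[1, 3], [2], [4]].
Insert 3: 3 bumps 7 from row 1; 7 appends to row 2. P = [[1, 3], [5, 7], [6]], Q = [[1, 3], [2, 5], [4]].
Insert 4: appended to row 1. P = [[1, 3, 4], [5, 7], [6]], Q = [[1, 3, 6], [2, 5], [4]].
Insert 2: 2 bumps 3 from row 1; 3 bumps 5 from row 2; 5 bumps 6 from row 3; 6 starts row 4. P = [[1, 2, 4], [3, 7], [5], [6]], Q = [[1, 3, 6], [2, 5], [4], [7]].

So P = [[1, 2, 4], [3, 7], [5], [6]], Q = [[1, 3, 6], [2, 5], [4], [7]].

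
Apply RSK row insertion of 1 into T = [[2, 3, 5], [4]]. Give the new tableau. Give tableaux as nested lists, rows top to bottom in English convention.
[[1, 3, 5], [2], [4]]

In row 1, 1 replaces 2 (the leftmost entry greater than 1); 2 is bumped to row 2. In row 2, 2 replaces 4 (the leftmost entry greater than 2); 4 is bumped to row 3. 4 starts a new row 3. The new tableau is [[1, 3, 5], [2], [4]].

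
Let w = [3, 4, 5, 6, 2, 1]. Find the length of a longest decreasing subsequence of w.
3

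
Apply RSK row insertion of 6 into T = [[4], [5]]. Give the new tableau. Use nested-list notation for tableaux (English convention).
6 is larger than every entry of row 1, so it is appended to row 1. The new tableau is [[4, 6], [5]].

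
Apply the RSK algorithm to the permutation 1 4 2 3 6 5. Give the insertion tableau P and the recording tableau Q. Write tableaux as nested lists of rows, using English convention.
Insert each entry of the permutation into P by Schensted row insertion, recording in Q the position of each new cell.

Insert 1: appended to row 1. P = [[1]], Q = [[1]].
Insert 4: appended to row 1. P = [[1, 4]], Q = [[1, 2]].
Insert 2: 2 bumps 4 from row 1; 4 starts row 2. P = [[1, 2], [4]], Q = [[1, 2], [3]].
Insert 3: appended to row 1. P = [[1, 2, 3], [4]], Q = [[1, 2, 4], [3]].
Insert 6: appended to row 1. P = [[1, 2, 3, 6], [4]], Q = [[1, 2, 4, 5], [3]].
Insert 5: 5 bumps 6 from row 1; 6 appends to row 2. P = [[1, 2, 3, 5], [4, 6]], Q = [[1, 2, 4, 5], [3, 6]].

So P = [[1, 2, 3, 5], [4, 6]], Q = [[1, 2, 4, 5], [3, 6]].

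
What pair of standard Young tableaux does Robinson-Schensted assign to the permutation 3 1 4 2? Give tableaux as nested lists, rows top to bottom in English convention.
Insert each entry of the permutation into P by Schensted row insertion, recording in Q the position of each new cell.

Insert 3: appended to row 1. P = [[3]].
Insert 1: 1 bumps 3 from row 1; 3 starts row 2. P = [[1], [3]].
Insert 4: appended to row 1. P = [[1, 4], [3]].
Insert 2: 2 bumps 4 from row 1; 4 appends to row 2. P = [[1, 2], [3, 4]].

So P = [[1, 2], [3, 4]], Q = [[1, 3], [2, 4]].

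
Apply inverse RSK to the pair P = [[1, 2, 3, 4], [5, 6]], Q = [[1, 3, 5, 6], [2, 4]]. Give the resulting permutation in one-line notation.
Reverse the RSK construction: for i from n down to 1, find the cell of Q containing i, remove the entry at that cell from P, and reverse-bump it up through P; the value ejected from row 1 is w(i).

Step i=6: Q has 6 at row 1, column 4; remove that cell from P, ejecting 4. So w(6) = 4. P is now [[1, 2, 3], [5, 6]].
Step i=5: Q has 5 at row 1, column 3; remove that cell from P, ejecting 3. So w(5) = 3. P is now [[1, 2], [5, 6]].
Step i=4: Q has 4 at row 2, column 2; remove 6 from row 2 of P and reverse-bump: 6 enters row 1 and ejects 2. So w(4) = 2. P is now [[1, 6], [5]].
Step i=3: Q has 3 at row 1, column 2; remove that cell from P, ejecting 6. So w(3) = 6. P is now [[1], [5]].
Step i=2: Q has 2 at row 2, column 1; remove 5 from row 2 of P and reverse-bump: 5 enters row 1 and ejects 1. So w(2) = 1. P is now [[5]].
Step i=1: Q has 1 at row 1, column 1; remove that cell from P, ejecting 5. So w(1) = 5. P is now [].

So w = 5 1 6 2 3 4.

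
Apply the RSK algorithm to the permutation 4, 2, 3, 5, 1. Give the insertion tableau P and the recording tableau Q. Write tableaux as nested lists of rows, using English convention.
P = [[1, 3, 5], [2], [4]], Q = [[1, 3, 4], [2], [5]]

Insert each entry of the permutation into P by Schensted row insertion, recording in Q the position of each new cell.

Insert 4: appended to row 1. P = [[4]].
Insert 2: 2 bumps 4 from row 1; 4 starts row 2. P = [[2], [4]].
Insert 3: appended to row 1. P = [[2, 3], [4]].
Insert 5: appended to row 1. P = [[2, 3, 5], [4]].
Insert 1: 1 bumps 2 from row 1; 2 bumps 4 from row 2; 4 starts row 3. P = [[1, 3, 5], [2], [4]].

So P = [[1, 3, 5], [2], [4]], Q = [[1, 3, 4], [2], [5]].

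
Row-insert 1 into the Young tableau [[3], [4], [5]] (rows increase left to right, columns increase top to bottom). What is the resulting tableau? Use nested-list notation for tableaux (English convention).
[[1], [3], [4], [5]]

In row 1, 1 replaces 3 (the leftmost entry greater than 1); 3 is bumped to row 2. In row 2, 3 replaces 4 (the leftmost entry greater than 3); 4 is bumped to row 3. In row 3, 4 replaces 5 (the leftmost entry greater than 4); 5 is bumped to row 4. 5 starts a new row 4. The new tableau is [[1], [3], [4], [5]].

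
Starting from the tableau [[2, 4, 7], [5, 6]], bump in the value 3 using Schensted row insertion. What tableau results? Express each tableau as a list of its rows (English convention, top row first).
[[2, 3, 7], [4, 6], [5]]

In row 1, 3 replaces 4 (the leftmost entry greater than 3); 4 is bumped to row 2. In row 2, 4 replaces 5 (the leftmost entry greater than 4); 5 is bumped to row 3. 5 starts a new row 3. The new tableau is [[2, 3, 7], [4, 6], [5]].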